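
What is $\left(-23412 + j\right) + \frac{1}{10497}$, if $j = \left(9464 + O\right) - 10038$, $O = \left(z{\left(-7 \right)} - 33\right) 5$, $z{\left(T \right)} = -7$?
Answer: $- \frac{253880441}{10497} \approx -24186.0$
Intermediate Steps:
$O = -200$ ($O = \left(-7 - 33\right) 5 = \left(-40\right) 5 = -200$)
$j = -774$ ($j = \left(9464 - 200\right) - 10038 = 9264 - 10038 = -774$)
$\left(-23412 + j\right) + \frac{1}{10497} = \left(-23412 - 774\right) + \frac{1}{10497} = -24186 + \frac{1}{10497} = - \frac{253880441}{10497}$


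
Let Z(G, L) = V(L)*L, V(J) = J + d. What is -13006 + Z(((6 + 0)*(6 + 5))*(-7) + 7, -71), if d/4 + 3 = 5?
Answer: -8533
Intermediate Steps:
d = 8 (d = -12 + 4*5 = -12 + 20 = 8)
V(J) = 8 + J (V(J) = J + 8 = 8 + J)
Z(G, L) = L*(8 + L) (Z(G, L) = (8 + L)*L = L*(8 + L))
-13006 + Z(((6 + 0)*(6 + 5))*(-7) + 7, -71) = -13006 - 71*(8 - 71) = -13006 - 71*(-63) = -13006 + 4473 = -8533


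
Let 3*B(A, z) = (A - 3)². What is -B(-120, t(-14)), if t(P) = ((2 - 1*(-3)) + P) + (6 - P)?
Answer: -5043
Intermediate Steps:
t(P) = 11 (t(P) = ((2 + 3) + P) + (6 - P) = (5 + P) + (6 - P) = 11)
B(A, z) = (-3 + A)²/3 (B(A, z) = (A - 3)²/3 = (-3 + A)²/3)
-B(-120, t(-14)) = -(-3 - 120)²/3 = -(-123)²/3 = -15129/3 = -1*5043 = -5043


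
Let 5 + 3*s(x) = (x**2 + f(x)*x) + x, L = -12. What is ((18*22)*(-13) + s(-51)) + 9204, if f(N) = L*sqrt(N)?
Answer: 14713/3 + 204*I*sqrt(51) ≈ 4904.3 + 1456.9*I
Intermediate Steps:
f(N) = -12*sqrt(N)
s(x) = -5/3 - 4*x**(3/2) + x/3 + x**2/3 (s(x) = -5/3 + ((x**2 + (-12*sqrt(x))*x) + x)/3 = -5/3 + ((x**2 - 12*x**(3/2)) + x)/3 = -5/3 + (x + x**2 - 12*x**(3/2))/3 = -5/3 + (-4*x**(3/2) + x/3 + x**2/3) = -5/3 - 4*x**(3/2) + x/3 + x**2/3)
((18*22)*(-13) + s(-51)) + 9204 = ((18*22)*(-13) + (-5/3 - (-204)*I*sqrt(51) + (1/3)*(-51) + (1/3)*(-51)**2)) + 9204 = (396*(-13) + (-5/3 - (-204)*I*sqrt(51) - 17 + (1/3)*2601)) + 9204 = (-5148 + (-5/3 + 204*I*sqrt(51) - 17 + 867)) + 9204 = (-5148 + (2545/3 + 204*I*sqrt(51))) + 9204 = (-12899/3 + 204*I*sqrt(51)) + 9204 = 14713/3 + 204*I*sqrt(51)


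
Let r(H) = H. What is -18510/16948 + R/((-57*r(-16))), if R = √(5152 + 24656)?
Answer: -9255/8474 + 3*√23/76 ≈ -0.90285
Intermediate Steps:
R = 36*√23 (R = √29808 = 36*√23 ≈ 172.65)
-18510/16948 + R/((-57*r(-16))) = -18510/16948 + (36*√23)/((-57*(-16))) = -18510*1/16948 + (36*√23)/912 = -9255/8474 + (36*√23)*(1/912) = -9255/8474 + 3*√23/76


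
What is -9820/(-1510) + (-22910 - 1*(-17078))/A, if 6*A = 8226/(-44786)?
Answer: 28768294/151 ≈ 1.9052e+5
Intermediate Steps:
A = -3/98 (A = (8226/(-44786))/6 = (8226*(-1/44786))/6 = (1/6)*(-9/49) = -3/98 ≈ -0.030612)
-9820/(-1510) + (-22910 - 1*(-17078))/A = -9820/(-1510) + (-22910 - 1*(-17078))/(-3/98) = -9820*(-1/1510) + (-22910 + 17078)*(-98/3) = 982/151 - 5832*(-98/3) = 982/151 + 190512 = 28768294/151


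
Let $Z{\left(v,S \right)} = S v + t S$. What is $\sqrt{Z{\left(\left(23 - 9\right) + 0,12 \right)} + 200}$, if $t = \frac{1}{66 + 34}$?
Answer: $\frac{\sqrt{9203}}{5} \approx 19.186$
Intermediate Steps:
$t = \frac{1}{100} \approx 0.01$
$Z{\left(v,S \right)} = \frac{S}{100} + S v$ ($Z{\left(v,S \right)} = S v + \frac{S}{100} = \frac{S}{100} + S v$)
$\sqrt{Z{\left(\left(23 - 9\right) + 0,12 \right)} + 200} = \sqrt{12 \left(\frac{1}{100} + \left(\left(23 - 9\right) + 0\right)\right) + 200} = \sqrt{12 \left(\frac{1}{100} + \left(14 + 0\right)\right) + 200} = \sqrt{12 \left(\frac{1}{100} + 14\right) + 200} = \sqrt{12 \cdot \frac{1401}{100} + 200} = \sqrt{\frac{4203}{25} + 200} = \sqrt{\frac{9203}{25}} = \frac{\sqrt{9203}}{5}$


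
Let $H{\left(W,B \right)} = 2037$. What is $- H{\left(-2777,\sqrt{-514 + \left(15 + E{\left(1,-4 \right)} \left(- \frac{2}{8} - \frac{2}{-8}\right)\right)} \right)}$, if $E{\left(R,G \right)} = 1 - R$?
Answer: $-2037$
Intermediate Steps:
$- H{\left(-2777,\sqrt{-514 + \left(15 + E{\left(1,-4 \right)} \left(- \frac{2}{8} - \frac{2}{-8}\right)\right)} \right)} = \left(-1\right) 2037 = -2037$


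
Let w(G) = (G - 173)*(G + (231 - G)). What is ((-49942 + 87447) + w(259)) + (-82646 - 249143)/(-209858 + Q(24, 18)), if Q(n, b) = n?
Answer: 12038718203/209834 ≈ 57373.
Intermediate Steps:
w(G) = -39963 + 231*G (w(G) = (-173 + G)*231 = -39963 + 231*G)
((-49942 + 87447) + w(259)) + (-82646 - 249143)/(-209858 + Q(24, 18)) = ((-49942 + 87447) + (-39963 + 231*259)) + (-82646 - 249143)/(-209858 + 24) = (37505 + (-39963 + 59829)) - 331789/(-209834) = (37505 + 19866) - 331789*(-1/209834) = 57371 + 331789/209834 = 12038718203/209834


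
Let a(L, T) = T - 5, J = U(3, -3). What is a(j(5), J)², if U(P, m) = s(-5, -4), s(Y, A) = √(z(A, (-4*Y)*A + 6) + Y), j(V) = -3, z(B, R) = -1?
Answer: (5 - I*√6)² ≈ 19.0 - 24.495*I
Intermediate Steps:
s(Y, A) = √(-1 + Y)
U(P, m) = I*√6 (U(P, m) = √(-1 - 5) = √(-6) = I*√6)
J = I*√6 ≈ 2.4495*I
a(L, T) = -5 + T
a(j(5), J)² = (-5 + I*√6)²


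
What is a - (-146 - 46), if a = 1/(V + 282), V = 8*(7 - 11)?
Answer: 48001/250 ≈ 192.00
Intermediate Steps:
V = -32 (V = 8*(-4) = -32)
a = 1/250 (a = 1/(-32 + 282) = 1/250 ≈ 0.0040000)
a - (-146 - 46) = 1/250 - (-146 - 46) = 1/250 - 1*(-192) = 1/250 + 192 = 48001/250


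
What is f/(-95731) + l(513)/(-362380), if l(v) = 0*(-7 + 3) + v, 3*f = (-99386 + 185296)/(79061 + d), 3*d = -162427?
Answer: -84145442047/58940008626220 ≈ -0.0014276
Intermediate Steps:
d = -162427/3 (d = (1/3)*(-162427) = -162427/3 ≈ -54142.)
f = 3905/3398 (f = ((-99386 + 185296)/(79061 - 162427/3))/3 = (85910/(74756/3))/3 = (85910*(3/74756))/3 = (1/3)*(11715/3398) = 3905/3398 ≈ 1.1492)
l(v) = v (l(v) = 0*(-4) + v = 0 + v = v)
f/(-95731) + l(513)/(-362380) = (3905/3398)/(-95731) + 513/(-362380) = (3905/3398)*(-1/95731) + 513*(-1/362380) = -3905/325293938 - 513/362380 = -84145442047/58940008626220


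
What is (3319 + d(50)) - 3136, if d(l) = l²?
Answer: 2683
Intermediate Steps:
(3319 + d(50)) - 3136 = (3319 + 50²) - 3136 = (3319 + 2500) - 3136 = 5819 - 3136 = 2683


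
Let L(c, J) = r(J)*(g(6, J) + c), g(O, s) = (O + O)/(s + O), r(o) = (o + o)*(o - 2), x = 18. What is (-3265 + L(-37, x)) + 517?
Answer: -23772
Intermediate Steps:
r(o) = 2*o*(-2 + o) (r(o) = (2*o)*(-2 + o) = 2*o*(-2 + o))
g(O, s) = 2*O/(O + s) (g(O, s) = (2*O)/(O + s) = 2*O/(O + s))
L(c, J) = 2*J*(-2 + J)*(c + 12/(6 + J)) (L(c, J) = (2*J*(-2 + J))*(2*6/(6 + J) + c) = (2*J*(-2 + J))*(12/(6 + J) + c) = (2*J*(-2 + J))*(c + 12/(6 + J)) = 2*J*(-2 + J)*(c + 12/(6 + J)))
(-3265 + L(-37, x)) + 517 = (-3265 + 2*18*(-2 + 18)*(12 - 37*(6 + 18))/(6 + 18)) + 517 = (-3265 + 2*18*16*(12 - 37*24)/24) + 517 = (-3265 + 2*18*(1/24)*16*(12 - 888)) + 517 = (-3265 + 2*18*(1/24)*16*(-876)) + 517 = (-3265 - 21024) + 517 = -24289 + 517 = -23772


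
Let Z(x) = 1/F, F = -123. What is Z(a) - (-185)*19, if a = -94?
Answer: 432344/123 ≈ 3515.0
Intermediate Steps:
Z(x) = -1/123 (Z(x) = 1/(-123) = -1/123)
Z(a) - (-185)*19 = -1/123 - (-185)*19 = -1/123 - 1*(-3515) = -1/123 + 3515 = 432344/123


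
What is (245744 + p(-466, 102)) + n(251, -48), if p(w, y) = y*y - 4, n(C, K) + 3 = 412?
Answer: 256553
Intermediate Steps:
n(C, K) = 409 (n(C, K) = -3 + 412 = 409)
p(w, y) = -4 + y**2 (p(w, y) = y**2 - 4 = -4 + y**2)
(245744 + p(-466, 102)) + n(251, -48) = (245744 + (-4 + 102**2)) + 409 = (245744 + (-4 + 10404)) + 409 = (245744 + 10400) + 409 = 256144 + 409 = 256553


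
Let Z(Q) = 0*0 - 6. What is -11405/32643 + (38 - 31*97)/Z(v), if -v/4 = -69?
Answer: 32282879/65286 ≈ 494.48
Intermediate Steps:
v = 276 (v = -4*(-69) = 276)
Z(Q) = -6 (Z(Q) = 0 - 6 = -6)
-11405/32643 + (38 - 31*97)/Z(v) = -11405/32643 + (38 - 31*97)/(-6) = -11405*1/32643 + (38 - 3007)*(-1/6) = -11405/32643 - 2969*(-1/6) = -11405/32643 + 2969/6 = 32282879/65286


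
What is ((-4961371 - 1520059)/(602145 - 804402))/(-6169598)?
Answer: -3240715/623922191343 ≈ -5.1941e-6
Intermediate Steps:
((-4961371 - 1520059)/(602145 - 804402))/(-6169598) = -6481430/(-202257)*(-1/6169598) = -6481430*(-1/202257)*(-1/6169598) = (6481430/202257)*(-1/6169598) = -3240715/623922191343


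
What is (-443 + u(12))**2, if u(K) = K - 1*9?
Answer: 193600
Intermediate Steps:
u(K) = -9 + K (u(K) = K - 9 = -9 + K)
(-443 + u(12))**2 = (-443 + (-9 + 12))**2 = (-443 + 3)**2 = (-440)**2 = 193600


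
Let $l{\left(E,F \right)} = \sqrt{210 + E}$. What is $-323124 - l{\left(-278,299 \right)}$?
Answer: $-323124 - 2 i \sqrt{17} \approx -3.2312 \cdot 10^{5} - 8.2462 i$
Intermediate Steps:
$-323124 - l{\left(-278,299 \right)} = -323124 - \sqrt{210 - 278} = -323124 - \sqrt{-68} = -323124 - 2 i \sqrt{17}$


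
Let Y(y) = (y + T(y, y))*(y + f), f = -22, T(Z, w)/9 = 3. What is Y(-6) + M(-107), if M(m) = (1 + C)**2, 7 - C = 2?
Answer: -552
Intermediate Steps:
C = 5 (C = 7 - 1*2 = 7 - 2 = 5)
T(Z, w) = 27 (T(Z, w) = 9*3 = 27)
M(m) = 36 (M(m) = (1 + 5)**2 = 6**2 = 36)
Y(y) = (-22 + y)*(27 + y) (Y(y) = (y + 27)*(y - 22) = (27 + y)*(-22 + y) = (-22 + y)*(27 + y))
Y(-6) + M(-107) = (-594 + (-6)**2 + 5*(-6)) + 36 = (-594 + 36 - 30) + 36 = -588 + 36 = -552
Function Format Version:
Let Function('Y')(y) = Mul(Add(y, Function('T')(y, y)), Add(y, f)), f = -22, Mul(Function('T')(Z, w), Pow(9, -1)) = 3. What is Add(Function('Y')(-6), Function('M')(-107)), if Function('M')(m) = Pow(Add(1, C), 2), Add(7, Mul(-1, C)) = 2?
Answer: -552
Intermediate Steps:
C = 5 (C = Add(7, Mul(-1, 2)) = Add(7, -2) = 5)
Function('T')(Z, w) = 27 (Function('T')(Z, w) = Mul(9, 3) = 27)
Function('M')(m) = 36 (Function('M')(m) = Pow(Add(1, 5), 2) = Pow(6, 2) = 36)
Function('Y')(y) = Mul(Add(-22, y), Add(27, y)) (Function('Y')(y) = Mul(Add(y, 27), Add(y, -22)) = Mul(Add(27, y), Add(-22, y)) = Mul(Add(-22, y), Add(27, y)))
Add(Function('Y')(-6), Function('M')(-107)) = Add(Add(-594, Pow(-6, 2), Mul(5, -6)), 36) = Add(Add(-594, 36, -30), 36) = Add(-588, 36) = -552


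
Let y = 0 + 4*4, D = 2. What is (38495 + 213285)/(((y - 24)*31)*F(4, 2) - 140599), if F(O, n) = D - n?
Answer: -251780/140599 ≈ -1.7908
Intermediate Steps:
F(O, n) = 2 - n
y = 16 (y = 0 + 16 = 16)
(38495 + 213285)/(((y - 24)*31)*F(4, 2) - 140599) = (38495 + 213285)/(((16 - 24)*31)*(2 - 1*2) - 140599) = 251780/((-8*31)*(2 - 2) - 140599) = 251780/(-248*0 - 140599) = 251780/(0 - 140599) = 251780/(-140599) = 251780*(-1/140599) = -251780/140599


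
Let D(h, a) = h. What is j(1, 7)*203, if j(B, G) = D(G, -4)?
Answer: 1421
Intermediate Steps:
j(B, G) = G
j(1, 7)*203 = 7*203 = 1421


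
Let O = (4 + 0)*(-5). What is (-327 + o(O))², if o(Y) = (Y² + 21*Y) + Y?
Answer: 134689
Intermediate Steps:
O = -20 (O = 4*(-5) = -20)
o(Y) = Y² + 22*Y
(-327 + o(O))² = (-327 - 20*(22 - 20))² = (-327 - 20*2)² = (-327 - 40)² = (-367)² = 134689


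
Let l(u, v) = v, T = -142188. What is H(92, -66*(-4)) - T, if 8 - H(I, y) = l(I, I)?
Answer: 142104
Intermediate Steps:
H(I, y) = 8 - I
H(92, -66*(-4)) - T = (8 - 1*92) - 1*(-142188) = (8 - 92) + 142188 = -84 + 142188 = 142104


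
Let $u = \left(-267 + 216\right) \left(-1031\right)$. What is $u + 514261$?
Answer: $566842$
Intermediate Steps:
$u = 52581$ ($u = \left(-51\right) \left(-1031\right) = 52581$)
$u + 514261 = 52581 + 514261 = 566842$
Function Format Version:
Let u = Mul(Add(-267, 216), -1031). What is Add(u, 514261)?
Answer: 566842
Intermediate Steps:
u = 52581 (u = Mul(-51, -1031) = 52581)
Add(u, 514261) = Add(52581, 514261) = 566842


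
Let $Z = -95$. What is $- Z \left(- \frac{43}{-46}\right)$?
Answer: $\frac{4085}{46} \approx 88.804$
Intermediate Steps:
$- Z \left(- \frac{43}{-46}\right) = - \left(-95\right) \left(- \frac{43}{-46}\right) = - \left(-95\right) \left(\left(-43\right) \left(- \frac{1}{46}\right)\right) = - \frac{\left(-95\right) 43}{46} = \left(-1\right) \left(- \frac{4085}{46}\right) = \frac{4085}{46}$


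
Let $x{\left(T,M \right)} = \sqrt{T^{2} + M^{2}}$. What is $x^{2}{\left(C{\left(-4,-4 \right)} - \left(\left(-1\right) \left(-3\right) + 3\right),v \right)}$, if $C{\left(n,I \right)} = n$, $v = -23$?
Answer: $629$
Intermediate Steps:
$x{\left(T,M \right)} = \sqrt{M^{2} + T^{2}}$
$x^{2}{\left(C{\left(-4,-4 \right)} - \left(\left(-1\right) \left(-3\right) + 3\right),v \right)} = \left(\sqrt{\left(-23\right)^{2} + \left(-4 - \left(\left(-1\right) \left(-3\right) + 3\right)\right)^{2}}\right)^{2} = \left(\sqrt{529 + \left(-4 - \left(3 + 3\right)\right)^{2}}\right)^{2} = \left(\sqrt{529 + \left(-4 - 6\right)^{2}}\right)^{2} = \left(\sqrt{529 + \left(-10\right)^{2}}\right)^{2} = \left(\sqrt{529 + 100}\right)^{2} = \left(\sqrt{629}\right)^{2} = 629$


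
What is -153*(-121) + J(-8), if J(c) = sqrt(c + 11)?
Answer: 18513 + sqrt(3) ≈ 18515.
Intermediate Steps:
J(c) = sqrt(11 + c)
-153*(-121) + J(-8) = -153*(-121) + sqrt(11 - 8) = 18513 + sqrt(3)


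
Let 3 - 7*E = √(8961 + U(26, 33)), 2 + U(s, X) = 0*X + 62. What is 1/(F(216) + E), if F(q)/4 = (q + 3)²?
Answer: 3133459/601136648300 + 7*√9021/1803409944900 ≈ 5.2129e-6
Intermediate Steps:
U(s, X) = 60 (U(s, X) = -2 + (0*X + 62) = -2 + (0 + 62) = -2 + 62 = 60)
F(q) = 4*(3 + q)² (F(q) = 4*(q + 3)² = 4*(3 + q)²)
E = 3/7 - √9021/7 (E = 3/7 - √(8961 + 60)/7 = 3/7 - √9021/7 ≈ -13.140)
1/(F(216) + E) = 1/(4*(3 + 216)² + (3/7 - √9021/7)) = 1/(4*219² + (3/7 - √9021/7)) = 1/(4*47961 + (3/7 - √9021/7)) = 1/(191844 + (3/7 - √9021/7)) = 1/(1342911/7 - √9021/7)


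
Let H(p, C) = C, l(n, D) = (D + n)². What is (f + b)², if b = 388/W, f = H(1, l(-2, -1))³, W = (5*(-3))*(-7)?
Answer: 5918686489/11025 ≈ 5.3684e+5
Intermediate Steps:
W = 105 (W = -15*(-7) = 105)
f = 729 (f = ((-1 - 2)²)³ = ((-3)²)³ = 9³ = 729)
b = 388/105 ≈ 3.6952
(f + b)² = (729 + 388/105)² = (76933/105)² = 5918686489/11025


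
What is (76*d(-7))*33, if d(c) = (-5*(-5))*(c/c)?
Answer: 62700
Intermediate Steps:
d(c) = 25 (d(c) = 25*1 = 25)
(76*d(-7))*33 = (76*25)*33 = 1900*33 = 62700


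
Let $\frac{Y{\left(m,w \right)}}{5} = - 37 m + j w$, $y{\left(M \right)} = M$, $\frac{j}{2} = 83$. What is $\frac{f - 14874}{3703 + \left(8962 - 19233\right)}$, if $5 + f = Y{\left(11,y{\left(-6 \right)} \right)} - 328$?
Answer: $\frac{11111}{3284} \approx 3.3834$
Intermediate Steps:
$j = 166$ ($j = 2 \cdot 83 = 166$)
$Y{\left(m,w \right)} = - 185 m + 830 w$ ($Y{\left(m,w \right)} = 5 \left(- 37 m + 166 w\right) = - 185 m + 830 w$)
$f = -7348$ ($f = -5 + \left(\left(\left(-185\right) 11 + 830 \left(-6\right)\right) - 328\right) = -5 - 7343 = -7348$)
$\frac{f - 14874}{3703 + \left(8962 - 19233\right)} = \frac{-7348 - 14874}{3703 + \left(8962 - 19233\right)} = - \frac{22222}{3703 - 10271} = - \frac{22222}{-6568} = \left(-22222\right) \left(- \frac{1}{6568}\right) = \frac{11111}{3284}$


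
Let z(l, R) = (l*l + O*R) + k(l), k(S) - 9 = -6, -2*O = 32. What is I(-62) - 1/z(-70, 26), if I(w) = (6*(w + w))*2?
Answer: -6676657/4487 ≈ -1488.0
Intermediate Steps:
O = -16 (O = -½*32 = -16)
k(S) = 3 (k(S) = 9 - 6 = 3)
I(w) = 24*w (I(w) = (6*(2*w))*2 = (12*w)*2 = 24*w)
z(l, R) = 3 + l² - 16*R (z(l, R) = (l*l - 16*R) + 3 = (l² - 16*R) + 3 = 3 + l² - 16*R)
I(-62) - 1/z(-70, 26) = 24*(-62) - 1/(3 + (-70)² - 16*26) = -1488 - 1/(3 + 4900 - 416) = -1488 - 1/4487 = -6676657/4487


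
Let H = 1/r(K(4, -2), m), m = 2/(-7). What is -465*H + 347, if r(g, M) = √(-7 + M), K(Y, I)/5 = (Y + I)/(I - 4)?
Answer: 347 + 155*I*√357/17 ≈ 347.0 + 172.27*I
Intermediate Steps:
K(Y, I) = 5*(I + Y)/(-4 + I) (K(Y, I) = 5*((Y + I)/(I - 4)) = 5*((I + Y)/(-4 + I)) = 5*(I + Y)/(-4 + I))
m = -2/7 (m = 2*(-⅐) = -2/7 ≈ -0.28571)
H = -I*√357/51 (H = 1/(√(-7 - 2/7)) = 1/(√(-51/7)) = 1/(I*√357/7) = -I*√357/51 ≈ -0.37048*I)
-465*H + 347 = -(-155)*I*√357/17 + 347 = 155*I*√357/17 + 347 = 347 + 155*I*√357/17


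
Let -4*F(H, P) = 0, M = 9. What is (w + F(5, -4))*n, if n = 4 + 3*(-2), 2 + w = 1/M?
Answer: 34/9 ≈ 3.7778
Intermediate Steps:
F(H, P) = 0 (F(H, P) = -¼*0 = 0)
w = -17/9 (w = -2 + 1/9 = -2 + ⅑ = -17/9 ≈ -1.8889)
n = -2 (n = 4 - 6 = -2)
(w + F(5, -4))*n = (-17/9 + 0)*(-2) = -17/9*(-2) = 34/9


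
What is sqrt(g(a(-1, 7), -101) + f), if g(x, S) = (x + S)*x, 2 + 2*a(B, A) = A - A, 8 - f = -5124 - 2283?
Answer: sqrt(7517) ≈ 86.701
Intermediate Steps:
f = 7415 (f = 8 - (-5124 - 2283) = 8 - 1*(-7407) = 8 + 7407 = 7415)
a(B, A) = -1 (a(B, A) = -1 + (A - A)/2 = -1 + (1/2)*0 = -1 + 0 = -1)
g(x, S) = x*(S + x) (g(x, S) = (S + x)*x = x*(S + x))
sqrt(g(a(-1, 7), -101) + f) = sqrt(-(-101 - 1) + 7415) = sqrt(-1*(-102) + 7415) = sqrt(102 + 7415) = sqrt(7517)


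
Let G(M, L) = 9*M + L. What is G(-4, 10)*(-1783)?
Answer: 46358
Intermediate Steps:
G(M, L) = L + 9*M
G(-4, 10)*(-1783) = (10 + 9*(-4))*(-1783) = (10 - 36)*(-1783) = -26*(-1783) = 46358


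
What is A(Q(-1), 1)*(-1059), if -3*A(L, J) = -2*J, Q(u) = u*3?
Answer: -706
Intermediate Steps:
Q(u) = 3*u
A(L, J) = 2*J/3 (A(L, J) = -(-2)*J/3 = 2*J/3)
A(Q(-1), 1)*(-1059) = ((⅔)*1)*(-1059) = (⅔)*(-1059) = -706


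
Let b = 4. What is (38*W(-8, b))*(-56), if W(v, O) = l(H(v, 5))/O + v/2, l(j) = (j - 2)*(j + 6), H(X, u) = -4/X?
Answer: 13699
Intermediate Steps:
l(j) = (-2 + j)*(6 + j)
W(v, O) = v/2 + (-12 - 16/v + 16/v²)/O (W(v, O) = (-12 + (-4/v)² + 4*(-4/v))/O + v/2 = (-12 + 16/v² - 16/v)/O + v*(½) = (-12 - 16/v + 16/v²)/O + v/2 = v/2 + (-12 - 16/v + 16/v²)/O)
(38*W(-8, b))*(-56) = (38*((½)*(-8) - 12/4 - 16/(4*(-8)) + 16/(4*(-8)²)))*(-56) = (38*(-4 - 12*¼ - 16*¼*(-⅛) + 16*(¼)*(1/64)))*(-56) = (38*(-4 - 3 + ½ + 1/16))*(-56) = (38*(-103/16))*(-56) = -1957/8*(-56) = 13699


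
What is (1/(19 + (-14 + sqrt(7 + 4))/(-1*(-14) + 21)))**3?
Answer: 42875/(651 + sqrt(11))**3 ≈ 0.00015305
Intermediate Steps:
(1/(19 + (-14 + sqrt(7 + 4))/(-1*(-14) + 21)))**3 = (1/(19 + (-14 + sqrt(11))/(14 + 21)))**3 = (1/(19 + (-14 + sqrt(11))/35))**3 = (1/(19 + (-14 + sqrt(11))*(1/35)))**3 = (1/(19 + (-2/5 + sqrt(11)/35)))**3 = (1/(93/5 + sqrt(11)/35))**3 = (93/5 + sqrt(11)/35)**(-3)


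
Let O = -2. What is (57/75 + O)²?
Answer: 961/625 ≈ 1.5376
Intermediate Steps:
(57/75 + O)² = (57/75 - 2)² = (57*(1/75) - 2)² = (19/25 - 2)² = (-31/25)² = 961/625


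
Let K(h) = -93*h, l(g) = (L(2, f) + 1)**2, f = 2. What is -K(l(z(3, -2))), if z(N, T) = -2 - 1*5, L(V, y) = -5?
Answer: 1488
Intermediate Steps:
z(N, T) = -7 (z(N, T) = -2 - 5 = -7)
l(g) = 16 (l(g) = (-5 + 1)**2 = (-4)**2 = 16)
-K(l(z(3, -2))) = -(-93)*16 = -1*(-1488) = 1488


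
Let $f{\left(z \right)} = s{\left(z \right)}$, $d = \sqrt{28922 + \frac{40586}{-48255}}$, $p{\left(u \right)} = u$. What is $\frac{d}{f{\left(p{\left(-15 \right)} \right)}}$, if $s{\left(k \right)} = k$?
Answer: $- \frac{2 \sqrt{16836055183905}}{723825} \approx -11.337$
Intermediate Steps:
$d = \frac{2 \sqrt{16836055183905}}{48255}$ ($d = \sqrt{28922 + 40586 \left(- \frac{1}{48255}\right)} = \sqrt{28922 - \frac{40586}{48255}} = \sqrt{\frac{1395590524}{48255}} = \frac{2 \sqrt{16836055183905}}{48255} \approx 170.06$)
$f{\left(z \right)} = z$
$\frac{d}{f{\left(p{\left(-15 \right)} \right)}} = \frac{\frac{2}{48255} \sqrt{16836055183905}}{-15} = \frac{2 \sqrt{16836055183905}}{48255} \left(- \frac{1}{15}\right) = - \frac{2 \sqrt{16836055183905}}{723825}$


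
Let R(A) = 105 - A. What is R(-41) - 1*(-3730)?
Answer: 3876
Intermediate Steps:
R(-41) - 1*(-3730) = (105 - 1*(-41)) - 1*(-3730) = (105 + 41) + 3730 = 146 + 3730 = 3876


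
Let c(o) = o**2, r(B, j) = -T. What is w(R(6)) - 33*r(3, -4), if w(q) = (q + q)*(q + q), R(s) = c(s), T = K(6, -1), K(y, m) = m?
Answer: 5151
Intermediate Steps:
T = -1
r(B, j) = 1 (r(B, j) = -1*(-1) = 1)
R(s) = s**2
w(q) = 4*q**2 (w(q) = (2*q)*(2*q) = 4*q**2)
w(R(6)) - 33*r(3, -4) = 4*(6**2)**2 - 33*1 = 4*36**2 - 33 = 4*1296 - 33 = 5184 - 33 = 5151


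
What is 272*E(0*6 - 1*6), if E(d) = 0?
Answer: 0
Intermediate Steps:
272*E(0*6 - 1*6) = 272*0 = 0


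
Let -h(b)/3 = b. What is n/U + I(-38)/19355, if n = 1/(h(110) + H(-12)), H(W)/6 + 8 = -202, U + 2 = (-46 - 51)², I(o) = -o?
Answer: 113670317/57899050230 ≈ 0.0019633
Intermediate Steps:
h(b) = -3*b
U = 9407 (U = -2 + (-46 - 51)² = -2 + (-97)² = -2 + 9409 = 9407)
H(W) = -1260 (H(W) = -48 + 6*(-202) = -48 - 1212 = -1260)
n = -1/1590 (n = 1/(-3*110 - 1260) = 1/(-330 - 1260) = 1/(-1590) = -1/1590 ≈ -0.00062893)
n/U + I(-38)/19355 = -1/1590/9407 - 1*(-38)/19355 = -1/1590*1/9407 + 38*(1/19355) = -1/14957130 + 38/19355 = 113670317/57899050230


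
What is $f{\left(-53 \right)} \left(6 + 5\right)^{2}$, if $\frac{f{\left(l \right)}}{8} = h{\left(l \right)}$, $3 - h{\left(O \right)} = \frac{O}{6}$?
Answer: $\frac{34364}{3} \approx 11455.0$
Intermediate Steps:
$h{\left(O \right)} = 3 - \frac{O}{6}$
$f{\left(l \right)} = 24 - \frac{4 l}{3}$ ($f{\left(l \right)} = 8 \left(3 - \frac{l}{6}\right) = 24 - \frac{4 l}{3}$)
$f{\left(-53 \right)} \left(6 + 5\right)^{2} = \left(24 - - \frac{212}{3}\right) \left(6 + 5\right)^{2} = \left(24 + \frac{212}{3}\right) 11^{2} = \frac{284}{3} \cdot 121 = \frac{34364}{3}$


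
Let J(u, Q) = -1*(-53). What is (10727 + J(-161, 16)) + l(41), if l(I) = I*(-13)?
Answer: 10247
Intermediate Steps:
J(u, Q) = 53
l(I) = -13*I
(10727 + J(-161, 16)) + l(41) = (10727 + 53) - 13*41 = 10780 - 533 = 10247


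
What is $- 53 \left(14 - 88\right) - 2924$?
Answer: $998$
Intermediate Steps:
$- 53 \left(14 - 88\right) - 2924 = \left(-53\right) \left(-74\right) - 2924 = 3922 - 2924 = 998$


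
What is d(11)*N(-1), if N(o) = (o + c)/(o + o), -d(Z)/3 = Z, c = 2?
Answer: 33/2 ≈ 16.500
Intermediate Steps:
d(Z) = -3*Z
N(o) = (2 + o)/(2*o) (N(o) = (o + 2)/(o + o) = (2 + o)/((2*o)) = (2 + o)*(1/(2*o)) = (2 + o)/(2*o))
d(11)*N(-1) = (-3*11)*((½)*(2 - 1)/(-1)) = -33*(-1)/2 = -33*(-½) = 33/2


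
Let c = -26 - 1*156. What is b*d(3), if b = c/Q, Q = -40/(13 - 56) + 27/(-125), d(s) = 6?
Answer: -5869500/3839 ≈ -1528.9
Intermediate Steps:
c = -182 (c = -26 - 156 = -182)
Q = 3839/5375 (Q = -40/(-43) + 27*(-1/125) = -40*(-1/43) - 27/125 = 40/43 - 27/125 = 3839/5375 ≈ 0.71423)
b = -978250/3839 (b = -182/3839/5375 = -182*5375/3839 = -978250/3839 ≈ -254.82)
b*d(3) = -978250/3839*6 = -5869500/3839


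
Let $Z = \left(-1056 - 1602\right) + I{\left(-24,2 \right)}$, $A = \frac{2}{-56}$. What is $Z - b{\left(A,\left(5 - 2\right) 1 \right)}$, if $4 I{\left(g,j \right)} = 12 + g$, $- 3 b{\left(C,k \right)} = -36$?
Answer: $-2673$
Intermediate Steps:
$A = - \frac{1}{28}$ ($A = 2 \left(- \frac{1}{56}\right) = - \frac{1}{28} \approx -0.035714$)
$b{\left(C,k \right)} = 12$ ($b{\left(C,k \right)} = \left(- \frac{1}{3}\right) \left(-36\right) = 12$)
$I{\left(g,j \right)} = 3 + \frac{g}{4}$ ($I{\left(g,j \right)} = \frac{12 + g}{4} = 3 + \frac{g}{4}$)
$Z = -2661$ ($Z = \left(-1056 - 1602\right) + \left(3 + \frac{1}{4} \left(-24\right)\right) = -2658 + \left(3 - 6\right) = -2658 - 3 = -2661$)
$Z - b{\left(A,\left(5 - 2\right) 1 \right)} = -2661 - 12 = -2673$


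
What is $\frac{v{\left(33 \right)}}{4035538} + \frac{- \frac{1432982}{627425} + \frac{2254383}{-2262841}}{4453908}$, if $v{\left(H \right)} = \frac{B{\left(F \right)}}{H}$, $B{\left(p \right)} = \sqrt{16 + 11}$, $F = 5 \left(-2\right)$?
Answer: $- \frac{4657066675637}{6323493848051622900} + \frac{\sqrt{3}}{44390918} \approx -6.9745 \cdot 10^{-7}$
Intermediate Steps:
$F = -10$
$B{\left(p \right)} = 3 \sqrt{3}$ ($B{\left(p \right)} = \sqrt{27} = 3 \sqrt{3}$)
$v{\left(H \right)} = \frac{3 \sqrt{3}}{H}$
$\frac{v{\left(33 \right)}}{4035538} + \frac{- \frac{1432982}{627425} + \frac{2254383}{-2262841}}{4453908} = \frac{3 \sqrt{3} \cdot \frac{1}{33}}{4035538} + \frac{- \frac{1432982}{627425} + \frac{2254383}{-2262841}}{4453908} = 3 \sqrt{3} \cdot \frac{1}{33} \cdot \frac{1}{4035538} + \left(\left(-1432982\right) \frac{1}{627425} + 2254383 \left(- \frac{1}{2262841}\right)\right) \frac{1}{4453908} = \frac{\sqrt{3}}{11} \cdot \frac{1}{4035538} + \left(- \frac{1432982}{627425} - \frac{2254383}{2262841}\right) \frac{1}{4453908} = \frac{\sqrt{3}}{44390918} - \frac{4657066675637}{6323493848051622900} = - \frac{4657066675637}{6323493848051622900} + \frac{\sqrt{3}}{44390918}$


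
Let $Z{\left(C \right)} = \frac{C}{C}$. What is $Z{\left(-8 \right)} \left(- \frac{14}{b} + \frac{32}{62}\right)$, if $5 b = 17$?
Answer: $- \frac{1898}{527} \approx -3.6015$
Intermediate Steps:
$b = \frac{17}{5}$ ($b = \frac{1}{5} \cdot 17 = \frac{17}{5} \approx 3.4$)
$Z{\left(C \right)} = 1$
$Z{\left(-8 \right)} \left(- \frac{14}{b} + \frac{32}{62}\right) = 1 \left(- \frac{14}{\frac{17}{5}} + \frac{32}{62}\right) = 1 \left(\left(-14\right) \frac{5}{17} + 32 \cdot \frac{1}{62}\right) = 1 \left(- \frac{70}{17} + \frac{16}{31}\right) = 1 \left(- \frac{1898}{527}\right) = - \frac{1898}{527}$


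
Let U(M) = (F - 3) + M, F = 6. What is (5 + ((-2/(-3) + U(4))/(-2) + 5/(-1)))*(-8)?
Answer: 92/3 ≈ 30.667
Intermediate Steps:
U(M) = 3 + M (U(M) = (6 - 3) + M = 3 + M)
(5 + ((-2/(-3) + U(4))/(-2) + 5/(-1)))*(-8) = (5 + ((-2/(-3) + (3 + 4))/(-2) + 5/(-1)))*(-8) = (5 + ((-2*(-⅓) + 7)*(-½) + 5*(-1)))*(-8) = (5 + ((⅔ + 7)*(-½) - 5))*(-8) = (5 + ((23/3)*(-½) - 5))*(-8) = (5 + (-23/6 - 5))*(-8) = (5 - 53/6)*(-8) = -23/6*(-8) = 92/3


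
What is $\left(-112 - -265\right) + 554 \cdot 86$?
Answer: $47797$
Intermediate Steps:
$\left(-112 - -265\right) + 554 \cdot 86 = \left(-112 + 265\right) + 47644 = 153 + 47644 = 47797$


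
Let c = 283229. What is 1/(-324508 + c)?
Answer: -1/41279 ≈ -2.4225e-5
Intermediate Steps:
1/(-324508 + c) = 1/(-324508 + 283229) = 1/(-41279) = -1/41279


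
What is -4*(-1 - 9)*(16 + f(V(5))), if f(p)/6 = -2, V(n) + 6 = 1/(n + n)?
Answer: 160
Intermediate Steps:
V(n) = -6 + 1/(2*n) (V(n) = -6 + 1/(n + n) = -6 + 1/(2*n))
f(p) = -12 (f(p) = 6*(-2) = -12)
-4*(-1 - 9)*(16 + f(V(5))) = -4*(-1 - 9)*(16 - 12) = -(-40)*4 = -4*(-40) = 160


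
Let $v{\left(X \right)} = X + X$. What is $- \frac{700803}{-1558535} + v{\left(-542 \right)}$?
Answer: $- \frac{1688751137}{1558535} \approx -1083.6$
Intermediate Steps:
$v{\left(X \right)} = 2 X$
$- \frac{700803}{-1558535} + v{\left(-542 \right)} = - \frac{700803}{-1558535} + 2 \left(-542\right) = \left(-700803\right) \left(- \frac{1}{1558535}\right) - 1084 = \frac{700803}{1558535} - 1084 = - \frac{1688751137}{1558535}$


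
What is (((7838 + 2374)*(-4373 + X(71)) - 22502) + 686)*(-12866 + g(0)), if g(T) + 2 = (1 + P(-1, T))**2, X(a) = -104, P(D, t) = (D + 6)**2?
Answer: 557673540480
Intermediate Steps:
P(D, t) = (6 + D)**2
g(T) = 674 (g(T) = -2 + (1 + (6 - 1)**2)**2 = -2 + (1 + 5**2)**2 = -2 + (1 + 25)**2 = -2 + 26**2 = -2 + 676 = 674)
(((7838 + 2374)*(-4373 + X(71)) - 22502) + 686)*(-12866 + g(0)) = (((7838 + 2374)*(-4373 - 104) - 22502) + 686)*(-12866 + 674) = ((10212*(-4477) - 22502) + 686)*(-12192) = ((-45719124 - 22502) + 686)*(-12192) = (-45741626 + 686)*(-12192) = -45740940*(-12192) = 557673540480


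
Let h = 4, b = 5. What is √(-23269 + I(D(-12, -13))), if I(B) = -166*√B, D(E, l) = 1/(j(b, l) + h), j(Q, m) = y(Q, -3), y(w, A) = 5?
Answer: I*√209919/3 ≈ 152.72*I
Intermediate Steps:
j(Q, m) = 5
D(E, l) = ⅑ (D(E, l) = 1/(5 + 4) = 1/9 = ⅑)
√(-23269 + I(D(-12, -13))) = √(-23269 - 166*√(⅑)) = √(-23269 - 166*⅓) = √(-23269 - 166/3) = √(-69973/3) = I*√209919/3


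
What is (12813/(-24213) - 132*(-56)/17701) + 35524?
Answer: 5075112184865/142864771 ≈ 35524.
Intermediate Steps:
(12813/(-24213) - 132*(-56)/17701) + 35524 = (12813*(-1/24213) + 7392*(1/17701)) + 35524 = (-4271/8071 + 7392/17701) + 35524 = -15940139/142864771 + 35524 = 5075112184865/142864771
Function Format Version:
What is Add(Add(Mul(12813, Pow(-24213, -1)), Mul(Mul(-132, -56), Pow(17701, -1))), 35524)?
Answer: Rational(5075112184865, 142864771) ≈ 35524.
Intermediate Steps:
Add(Add(Mul(12813, Pow(-24213, -1)), Mul(Mul(-132, -56), Pow(17701, -1))), 35524) = Add(Add(Mul(12813, Rational(-1, 24213)), Mul(7392, Rational(1, 17701))), 35524) = Add(Add(Rational(-4271, 8071), Rational(7392, 17701)), 35524) = Add(Rational(-15940139, 142864771), 35524) = Rational(5075112184865, 142864771)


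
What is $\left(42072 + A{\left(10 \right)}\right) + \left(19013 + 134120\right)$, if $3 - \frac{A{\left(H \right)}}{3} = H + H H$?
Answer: $194884$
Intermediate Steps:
$A{\left(H \right)} = 9 - 3 H - 3 H^{2}$ ($A{\left(H \right)} = 9 - 3 \left(H + H H\right) = 9 - 3 \left(H + H^{2}\right) = 9 - \left(3 H + 3 H^{2}\right) = 9 - 3 H - 3 H^{2}$)
$\left(42072 + A{\left(10 \right)}\right) + \left(19013 + 134120\right) = \left(42072 - \left(21 + 300\right)\right) + \left(19013 + 134120\right) = \left(42072 - 321\right) + 153133 = 41751 + 153133 = 194884$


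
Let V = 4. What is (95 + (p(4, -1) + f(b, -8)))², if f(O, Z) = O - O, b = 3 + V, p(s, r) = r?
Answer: 8836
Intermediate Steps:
b = 7 (b = 3 + 4 = 7)
f(O, Z) = 0
(95 + (p(4, -1) + f(b, -8)))² = (95 + (-1 + 0))² = (95 - 1)² = 94² = 8836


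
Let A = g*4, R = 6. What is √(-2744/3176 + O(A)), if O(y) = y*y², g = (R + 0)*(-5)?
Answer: I*√272348488171/397 ≈ 1314.5*I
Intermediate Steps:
g = -30 (g = (6 + 0)*(-5) = 6*(-5) = -30)
A = -120 (A = -30*4 = -120)
O(y) = y³
√(-2744/3176 + O(A)) = √(-2744/3176 + (-120)³) = √(-2744*1/3176 - 1728000) = √(-343/397 - 1728000) = √(-686016343/397) = I*√272348488171/397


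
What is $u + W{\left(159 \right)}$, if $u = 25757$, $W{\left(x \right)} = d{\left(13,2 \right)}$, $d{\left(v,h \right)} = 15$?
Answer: $25772$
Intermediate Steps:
$W{\left(x \right)} = 15$
$u + W{\left(159 \right)} = 25757 + 15 = 25772$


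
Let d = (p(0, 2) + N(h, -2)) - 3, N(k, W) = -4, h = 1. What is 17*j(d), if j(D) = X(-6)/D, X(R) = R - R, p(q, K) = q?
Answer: 0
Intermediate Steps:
X(R) = 0
d = -7 (d = (0 - 4) - 3 = -4 - 3 = -7)
j(D) = 0 (j(D) = 0/D = 0)
17*j(d) = 17*0 = 0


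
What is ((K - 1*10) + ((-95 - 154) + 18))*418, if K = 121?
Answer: -50160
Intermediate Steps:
((K - 1*10) + ((-95 - 154) + 18))*418 = ((121 - 1*10) + ((-95 - 154) + 18))*418 = ((121 - 10) + (-249 + 18))*418 = (111 - 231)*418 = -120*418 = -50160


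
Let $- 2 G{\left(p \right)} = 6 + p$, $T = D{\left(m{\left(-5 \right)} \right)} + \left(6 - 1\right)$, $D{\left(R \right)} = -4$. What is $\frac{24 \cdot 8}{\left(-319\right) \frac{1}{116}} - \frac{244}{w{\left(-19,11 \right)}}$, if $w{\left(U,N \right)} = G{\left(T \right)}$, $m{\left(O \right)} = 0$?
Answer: $- \frac{8}{77} \approx -0.1039$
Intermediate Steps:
$T = 1$ ($T = -4 + \left(6 - 1\right) = -4 + 5 = 1$)
$G{\left(p \right)} = -3 - \frac{p}{2}$ ($G{\left(p \right)} = - \frac{6 + p}{2} = -3 - \frac{p}{2}$)
$w{\left(U,N \right)} = - \frac{7}{2}$ ($w{\left(U,N \right)} = -3 - \frac{1}{2} = - \frac{7}{2}$)
$\frac{24 \cdot 8}{\left(-319\right) \frac{1}{116}} - \frac{244}{w{\left(-19,11 \right)}} = \frac{24 \cdot 8}{\left(-319\right) \frac{1}{116}} - \frac{244}{- \frac{7}{2}} = \frac{192}{\left(-319\right) \frac{1}{116}} - - \frac{488}{7} = \frac{192}{- \frac{11}{4}} + \frac{488}{7} = 192 \left(- \frac{4}{11}\right) + \frac{488}{7} = - \frac{768}{11} + \frac{488}{7} = - \frac{8}{77}$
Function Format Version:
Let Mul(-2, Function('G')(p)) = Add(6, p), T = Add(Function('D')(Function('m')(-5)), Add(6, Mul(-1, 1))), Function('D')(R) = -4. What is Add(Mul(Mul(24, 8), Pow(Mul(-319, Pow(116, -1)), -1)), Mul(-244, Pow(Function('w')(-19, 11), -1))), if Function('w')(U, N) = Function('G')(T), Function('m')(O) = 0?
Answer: Rational(-8, 77) ≈ -0.10390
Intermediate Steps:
T = 1 (T = Add(-4, Add(6, Mul(-1, 1))) = Add(-4, Add(6, -1)) = Add(-4, 5) = 1)
Function('G')(p) = Add(-3, Mul(Rational(-1, 2), p)) (Function('G')(p) = Mul(Rational(-1, 2), Add(6, p)) = Add(-3, Mul(Rational(-1, 2), p)))
Function('w')(U, N) = Rational(-7, 2) (Function('w')(U, N) = Add(-3, Mul(Rational(-1, 2), 1)) = Add(-3, Rational(-1, 2)) = Rational(-7, 2))
Add(Mul(Mul(24, 8), Pow(Mul(-319, Pow(116, -1)), -1)), Mul(-244, Pow(Function('w')(-19, 11), -1))) = Add(Mul(Mul(24, 8), Pow(Mul(-319, Pow(116, -1)), -1)), Mul(-244, Pow(Rational(-7, 2), -1))) = Add(Mul(192, Pow(Mul(-319, Rational(1, 116)), -1)), Mul(-244, Rational(-2, 7))) = Add(Mul(192, Pow(Rational(-11, 4), -1)), Rational(488, 7)) = Add(Mul(192, Rational(-4, 11)), Rational(488, 7)) = Add(Rational(-768, 11), Rational(488, 7)) = Rational(-8, 77)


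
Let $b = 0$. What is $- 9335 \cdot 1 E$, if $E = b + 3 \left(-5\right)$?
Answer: $140025$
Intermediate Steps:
$E = -15$ ($E = 0 + 3 \left(-5\right) = 0 - 15 = -15$)
$- 9335 \cdot 1 E = - 9335 \cdot 1 \left(-15\right) = \left(-9335\right) \left(-15\right) = 140025$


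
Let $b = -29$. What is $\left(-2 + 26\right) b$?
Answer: $-696$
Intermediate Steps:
$\left(-2 + 26\right) b = \left(-2 + 26\right) \left(-29\right) = 24 \left(-29\right) = -696$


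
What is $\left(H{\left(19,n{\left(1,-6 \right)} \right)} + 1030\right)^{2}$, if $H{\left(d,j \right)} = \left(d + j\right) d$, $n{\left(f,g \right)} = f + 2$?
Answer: $2096704$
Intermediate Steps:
$n{\left(f,g \right)} = 2 + f$
$H{\left(d,j \right)} = d \left(d + j\right)$
$\left(H{\left(19,n{\left(1,-6 \right)} \right)} + 1030\right)^{2} = \left(19 \left(19 + \left(2 + 1\right)\right) + 1030\right)^{2} = \left(19 \left(19 + 3\right) + 1030\right)^{2} = \left(19 \cdot 22 + 1030\right)^{2} = \left(418 + 1030\right)^{2} = 1448^{2} = 2096704$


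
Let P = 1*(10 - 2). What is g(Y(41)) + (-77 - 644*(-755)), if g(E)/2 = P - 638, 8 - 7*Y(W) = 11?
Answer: 484883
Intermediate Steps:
P = 8 (P = 1*8 = 8)
Y(W) = -3/7 (Y(W) = 8/7 - 1/7*11 = 8/7 - 11/7 = -3/7)
g(E) = -1260 (g(E) = 2*(8 - 638) = 2*(-630) = -1260)
g(Y(41)) + (-77 - 644*(-755)) = -1260 + (-77 - 644*(-755)) = -1260 + (-77 + 486220) = -1260 + 486143 = 484883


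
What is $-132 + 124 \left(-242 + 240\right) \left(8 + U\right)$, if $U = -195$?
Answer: $46244$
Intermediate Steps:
$-132 + 124 \left(-242 + 240\right) \left(8 + U\right) = -132 + 124 \left(-242 + 240\right) \left(8 - 195\right) = -132 + 124 \left(\left(-2\right) \left(-187\right)\right) = -132 + 124 \cdot 374 = -132 + 46376 = 46244$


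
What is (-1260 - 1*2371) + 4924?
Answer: 1293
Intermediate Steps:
(-1260 - 1*2371) + 4924 = (-1260 - 2371) + 4924 = -3631 + 4924 = 1293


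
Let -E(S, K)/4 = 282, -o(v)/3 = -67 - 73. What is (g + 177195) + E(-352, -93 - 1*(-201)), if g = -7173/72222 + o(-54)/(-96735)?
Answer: 27334953648511/155253226 ≈ 1.7607e+5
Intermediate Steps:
o(v) = 420 (o(v) = -3*(-67 - 73) = -3*(-140) = 420)
E(S, K) = -1128 (E(S, K) = -4*282 = -1128)
g = -16093631/155253226 (g = -7173/72222 + 420/(-96735) = -7173*1/72222 + 420*(-1/96735) = -2391/24074 - 28/6449 = -16093631/155253226 ≈ -0.10366)
(g + 177195) + E(-352, -93 - 1*(-201)) = (-16093631/155253226 + 177195) - 1128 = 27510079287439/155253226 - 1128 = 27334953648511/155253226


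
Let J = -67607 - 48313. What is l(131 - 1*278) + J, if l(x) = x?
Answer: -116067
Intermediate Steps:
J = -115920
l(131 - 1*278) + J = (131 - 1*278) - 115920 = (131 - 278) - 115920 = -147 - 115920 = -116067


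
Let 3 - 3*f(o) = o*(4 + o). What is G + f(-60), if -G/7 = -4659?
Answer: 31494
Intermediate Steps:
G = 32613 (G = -7*(-4659) = 32613)
f(o) = 1 - o*(4 + o)/3
G + f(-60) = 32613 + (1 - 4/3*(-60) - ⅓*(-60)²) = 32613 + (1 + 80 - ⅓*3600) = 32613 + (1 + 80 - 1200) = 32613 - 1119 = 31494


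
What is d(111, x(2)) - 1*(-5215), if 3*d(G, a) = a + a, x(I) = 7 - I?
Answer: 15655/3 ≈ 5218.3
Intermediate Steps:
d(G, a) = 2*a/3 (d(G, a) = (a + a)/3 = (2*a)/3 = 2*a/3)
d(111, x(2)) - 1*(-5215) = 2*(7 - 1*2)/3 - 1*(-5215) = 2*(7 - 2)/3 + 5215 = (⅔)*5 + 5215 = 10/3 + 5215 = 15655/3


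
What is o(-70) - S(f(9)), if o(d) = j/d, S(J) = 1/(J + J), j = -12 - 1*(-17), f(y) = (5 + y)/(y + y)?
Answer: -5/7 ≈ -0.71429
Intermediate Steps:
f(y) = (5 + y)/(2*y) (f(y) = (5 + y)/((2*y)) = (5 + y)*(1/(2*y)) = (5 + y)/(2*y))
j = 5 (j = -12 + 17 = 5)
S(J) = 1/(2*J)
o(d) = 5/d
o(-70) - S(f(9)) = 5/(-70) - 1/(2*((½)*(5 + 9)/9)) = 5*(-1/70) - 1/(2*((½)*(⅑)*14)) = -1/14 - 1/(2*7/9) = -1/14 - 9/(2*7) = -1/14 - 1*9/14 = -1/14 - 9/14 = -5/7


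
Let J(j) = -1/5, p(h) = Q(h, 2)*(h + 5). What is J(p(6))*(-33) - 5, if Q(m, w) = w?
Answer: 8/5 ≈ 1.6000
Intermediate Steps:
p(h) = 10 + 2*h (p(h) = 2*(h + 5) = 2*(5 + h) = 10 + 2*h)
J(j) = -⅕ (J(j) = -1*⅕ = -⅕)
J(p(6))*(-33) - 5 = -⅕*(-33) - 5 = 33/5 - 5 = 8/5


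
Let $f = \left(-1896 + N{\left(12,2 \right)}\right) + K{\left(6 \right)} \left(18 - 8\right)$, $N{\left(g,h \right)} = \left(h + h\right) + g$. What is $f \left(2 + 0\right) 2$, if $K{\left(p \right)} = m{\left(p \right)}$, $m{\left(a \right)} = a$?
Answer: $-7280$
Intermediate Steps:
$K{\left(p \right)} = p$
$N{\left(g,h \right)} = g + 2 h$ ($N{\left(g,h \right)} = 2 h + g = g + 2 h$)
$f = -1820$ ($f = \left(-1896 + \left(12 + 2 \cdot 2\right)\right) + 6 \left(18 - 8\right) = \left(-1896 + \left(12 + 4\right)\right) + 6 \cdot 10 = \left(-1896 + 16\right) + 60 = -1880 + 60 = -1820$)
$f \left(2 + 0\right) 2 = - 1820 \left(2 + 0\right) 2 = - 1820 \cdot 2 \cdot 2 = \left(-1820\right) 4 = -7280$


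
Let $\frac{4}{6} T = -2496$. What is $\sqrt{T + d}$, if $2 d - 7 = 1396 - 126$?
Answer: $\frac{i \sqrt{12422}}{2} \approx 55.727 i$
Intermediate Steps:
$d = \frac{1277}{2}$ ($d = \frac{7}{2} + \frac{1396 - 126}{2} = \frac{7}{2} + \frac{1}{2} \cdot 1270 = \frac{7}{2} + 635 = \frac{1277}{2} \approx 638.5$)
$T = -3744$ ($T = \frac{3}{2} \left(-2496\right) = -3744$)
$\sqrt{T + d} = \sqrt{-3744 + \frac{1277}{2}} = \sqrt{- \frac{6211}{2}} = \frac{i \sqrt{12422}}{2}$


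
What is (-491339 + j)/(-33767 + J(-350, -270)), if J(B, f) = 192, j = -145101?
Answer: 127288/6715 ≈ 18.956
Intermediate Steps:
(-491339 + j)/(-33767 + J(-350, -270)) = (-491339 - 145101)/(-33767 + 192) = -636440/(-33575) = -636440*(-1/33575) = 127288/6715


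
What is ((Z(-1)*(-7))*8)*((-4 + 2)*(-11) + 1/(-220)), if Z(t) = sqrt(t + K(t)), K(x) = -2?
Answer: -67746*I*sqrt(3)/55 ≈ -2133.4*I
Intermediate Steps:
Z(t) = sqrt(-2 + t) (Z(t) = sqrt(t - 2) = sqrt(-2 + t))
((Z(-1)*(-7))*8)*((-4 + 2)*(-11) + 1/(-220)) = ((sqrt(-2 - 1)*(-7))*8)*((-4 + 2)*(-11) + 1/(-220)) = ((sqrt(-3)*(-7))*8)*(-2*(-11) - 1/220) = (((I*sqrt(3))*(-7))*8)*(22 - 1/220) = (-7*I*sqrt(3)*8)*(4839/220) = -56*I*sqrt(3)*(4839/220) = -67746*I*sqrt(3)/55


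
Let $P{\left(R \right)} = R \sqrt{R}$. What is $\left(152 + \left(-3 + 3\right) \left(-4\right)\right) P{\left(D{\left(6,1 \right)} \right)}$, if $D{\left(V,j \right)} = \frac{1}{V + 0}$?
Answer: $\frac{38 \sqrt{6}}{9} \approx 10.342$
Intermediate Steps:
$D{\left(V,j \right)} = \frac{1}{V}$
$P{\left(R \right)} = R^{\frac{3}{2}}$
$\left(152 + \left(-3 + 3\right) \left(-4\right)\right) P{\left(D{\left(6,1 \right)} \right)} = \left(152 + \left(-3 + 3\right) \left(-4\right)\right) \left(\frac{1}{6}\right)^{\frac{3}{2}} = \frac{152 + 0 \left(-4\right)}{6 \sqrt{6}} = \left(152 + 0\right) \frac{\sqrt{6}}{36} = 152 \frac{\sqrt{6}}{36} = \frac{38 \sqrt{6}}{9}$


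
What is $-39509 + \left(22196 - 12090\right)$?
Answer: $-29403$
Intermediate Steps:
$-39509 + \left(22196 - 12090\right) = -39509 + 10106 = -29403$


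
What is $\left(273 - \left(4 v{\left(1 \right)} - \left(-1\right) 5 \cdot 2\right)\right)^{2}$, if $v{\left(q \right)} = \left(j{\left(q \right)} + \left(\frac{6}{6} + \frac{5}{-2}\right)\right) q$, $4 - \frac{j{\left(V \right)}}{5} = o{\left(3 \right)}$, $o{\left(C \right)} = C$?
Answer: $62001$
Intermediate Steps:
$j{\left(V \right)} = 5$ ($j{\left(V \right)} = 20 - 15 = 5$)
$v{\left(q \right)} = \frac{7 q}{2}$ ($v{\left(q \right)} = \left(5 + \left(\frac{6}{6} + \frac{5}{-2}\right)\right) q = \left(5 + \left(6 \cdot \frac{1}{6} + 5 \left(- \frac{1}{2}\right)\right)\right) q = \left(5 + \left(1 - \frac{5}{2}\right)\right) q = \left(5 - \frac{3}{2}\right) q = \frac{7 q}{2}$)
$\left(273 - \left(4 v{\left(1 \right)} - \left(-1\right) 5 \cdot 2\right)\right)^{2} = \left(273 - \left(\left(-1\right) \left(\left(-1\right) 5\right) 2 + 4 \cdot \frac{7}{2} \cdot 1\right)\right)^{2} = \left(273 - 24\right)^{2} = 249^{2} = 62001$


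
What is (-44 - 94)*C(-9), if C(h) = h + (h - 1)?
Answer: 2622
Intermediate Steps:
C(h) = -1 + 2*h (C(h) = h + (-1 + h) = -1 + 2*h)
(-44 - 94)*C(-9) = (-44 - 94)*(-1 + 2*(-9)) = -138*(-1 - 18) = -138*(-19) = 2622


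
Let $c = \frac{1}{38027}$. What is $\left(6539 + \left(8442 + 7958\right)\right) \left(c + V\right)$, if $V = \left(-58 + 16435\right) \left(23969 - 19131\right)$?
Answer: $\frac{69114116250618817}{38027} \approx 1.8175 \cdot 10^{12}$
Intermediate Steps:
$c = \frac{1}{38027} \approx 2.6297 \cdot 10^{-5}$
$V = 79231926$ ($V = 16377 \cdot 4838 = 79231926$)
$\left(6539 + \left(8442 + 7958\right)\right) \left(c + V\right) = \left(6539 + \left(8442 + 7958\right)\right) \left(\frac{1}{38027} + 79231926\right) = \left(6539 + 16400\right) \frac{3012952450003}{38027} = 22939 \cdot \frac{3012952450003}{38027} = \frac{69114116250618817}{38027}$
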